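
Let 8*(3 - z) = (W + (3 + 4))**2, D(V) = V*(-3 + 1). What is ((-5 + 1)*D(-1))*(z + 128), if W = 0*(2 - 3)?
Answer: -999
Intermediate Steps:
D(V) = -2*V (D(V) = V*(-2) = -2*V)
W = 0 (W = 0*(-1) = 0)
z = -25/8 (z = 3 - (0 + (3 + 4))**2/8 = 3 - (0 + 7)**2/8 = 3 - 1/8*7**2 = 3 - 1/8*49 = 3 - 49/8 = -25/8 ≈ -3.1250)
((-5 + 1)*D(-1))*(z + 128) = ((-5 + 1)*(-2*(-1)))*(-25/8 + 128) = -4*2*(999/8) = -8*999/8 = -999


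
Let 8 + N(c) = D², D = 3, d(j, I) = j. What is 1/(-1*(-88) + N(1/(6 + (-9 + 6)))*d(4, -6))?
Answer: 1/92 ≈ 0.010870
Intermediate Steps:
N(c) = 1 (N(c) = -8 + 3² = -8 + 9 = 1)
1/(-1*(-88) + N(1/(6 + (-9 + 6)))*d(4, -6)) = 1/(-1*(-88) + 1*4) = 1/(88 + 4) = 1/92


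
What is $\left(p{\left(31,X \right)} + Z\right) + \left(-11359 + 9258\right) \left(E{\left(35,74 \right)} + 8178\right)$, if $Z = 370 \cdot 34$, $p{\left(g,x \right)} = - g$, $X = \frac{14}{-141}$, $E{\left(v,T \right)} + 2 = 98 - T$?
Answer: $-17215651$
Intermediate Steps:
$E{\left(v,T \right)} = 96 - T$ ($E{\left(v,T \right)} = -2 - \left(-98 + T\right) = 96 - T$)
$X = - \frac{14}{141}$ ($X = 14 \left(- \frac{1}{141}\right) = - \frac{14}{141} \approx -0.099291$)
$Z = 12580$
$\left(p{\left(31,X \right)} + Z\right) + \left(-11359 + 9258\right) \left(E{\left(35,74 \right)} + 8178\right) = \left(\left(-1\right) 31 + 12580\right) + \left(-11359 + 9258\right) \left(\left(96 - 74\right) + 8178\right) = \left(-31 + 12580\right) - 2101 \left(\left(96 - 74\right) + 8178\right) = 12549 - 2101 \left(22 + 8178\right) = 12549 - 17228200 = -17215651$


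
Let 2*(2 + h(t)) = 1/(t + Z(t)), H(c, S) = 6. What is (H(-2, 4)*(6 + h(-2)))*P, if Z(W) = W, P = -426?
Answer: -19809/2 ≈ -9904.5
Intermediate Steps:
h(t) = -2 + 1/(4*t) (h(t) = -2 + 1/(2*(t + t)) = -2 + 1/(2*((2*t))) = -2 + (1/(2*t))/2 = -2 + 1/(4*t))
(H(-2, 4)*(6 + h(-2)))*P = (6*(6 + (-2 + (¼)/(-2))))*(-426) = (6*(6 + (-2 + (¼)*(-½))))*(-426) = (6*(6 + (-2 - ⅛)))*(-426) = (6*(6 - 17/8))*(-426) = (6*(31/8))*(-426) = (93/4)*(-426) = -19809/2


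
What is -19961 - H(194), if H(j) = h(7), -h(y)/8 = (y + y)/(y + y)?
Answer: -19953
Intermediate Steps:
h(y) = -8 (h(y) = -8*(y + y)/(y + y) = -8*2*y/(2*y) = -8*2*y*1/(2*y) = -8*1 = -8)
H(j) = -8
-19961 - H(194) = -19961 - 1*(-8) = -19961 + 8 = -19953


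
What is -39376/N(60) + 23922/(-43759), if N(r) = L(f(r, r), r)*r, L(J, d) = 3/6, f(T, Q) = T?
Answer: -861886022/656385 ≈ -1313.1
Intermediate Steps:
L(J, d) = ½ (L(J, d) = 3*(⅙) = ½)
N(r) = r/2
-39376/N(60) + 23922/(-43759) = -39376/((½)*60) + 23922/(-43759) = -39376/30 + 23922*(-1/43759) = -39376*1/30 - 23922/43759 = -19688/15 - 23922/43759 = -861886022/656385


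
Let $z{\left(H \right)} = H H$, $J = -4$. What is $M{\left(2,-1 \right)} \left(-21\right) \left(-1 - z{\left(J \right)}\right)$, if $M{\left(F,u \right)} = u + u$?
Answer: $-714$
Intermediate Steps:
$M{\left(F,u \right)} = 2 u$
$z{\left(H \right)} = H^{2}$
$M{\left(2,-1 \right)} \left(-21\right) \left(-1 - z{\left(J \right)}\right) = 2 \left(-1\right) \left(-21\right) \left(-1 - \left(-4\right)^{2}\right) = \left(-2\right) \left(-21\right) \left(-1 - 16\right) = 42 \left(-1 - 16\right) = 42 \left(-17\right) = -714$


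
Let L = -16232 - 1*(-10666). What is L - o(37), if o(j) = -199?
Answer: -5367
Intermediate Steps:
L = -5566 (L = -16232 + 10666 = -5566)
L - o(37) = -5566 - 1*(-199) = -5566 + 199 = -5367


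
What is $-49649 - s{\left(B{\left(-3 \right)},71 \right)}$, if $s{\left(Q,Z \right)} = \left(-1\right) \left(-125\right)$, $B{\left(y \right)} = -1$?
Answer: $-49774$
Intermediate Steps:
$s{\left(Q,Z \right)} = 125$
$-49649 - s{\left(B{\left(-3 \right)},71 \right)} = -49649 - 125 = -49774$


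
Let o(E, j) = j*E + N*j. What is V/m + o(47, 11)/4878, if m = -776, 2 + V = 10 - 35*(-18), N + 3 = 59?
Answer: -558239/946332 ≈ -0.58990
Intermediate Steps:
N = 56 (N = -3 + 59 = 56)
o(E, j) = 56*j + E*j (o(E, j) = j*E + 56*j = E*j + 56*j = 56*j + E*j)
V = 638 (V = -2 + (10 - 35*(-18)) = -2 + (10 + 630) = -2 + 640 = 638)
V/m + o(47, 11)/4878 = 638/(-776) + (11*(56 + 47))/4878 = 638*(-1/776) + (11*103)*(1/4878) = -319/388 + 1133*(1/4878) = -319/388 + 1133/4878 = -558239/946332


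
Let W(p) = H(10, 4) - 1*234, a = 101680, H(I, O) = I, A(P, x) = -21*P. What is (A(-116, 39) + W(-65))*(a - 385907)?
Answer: -628710124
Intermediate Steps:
W(p) = -224 (W(p) = 10 - 1*234 = 10 - 234 = -224)
(A(-116, 39) + W(-65))*(a - 385907) = (-21*(-116) - 224)*(101680 - 385907) = (2436 - 224)*(-284227) = 2212*(-284227) = -628710124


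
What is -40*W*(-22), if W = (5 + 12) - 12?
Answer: 4400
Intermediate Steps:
W = 5 (W = 17 - 12 = 5)
-40*W*(-22) = -40*5*(-22) = -200*(-22) = 4400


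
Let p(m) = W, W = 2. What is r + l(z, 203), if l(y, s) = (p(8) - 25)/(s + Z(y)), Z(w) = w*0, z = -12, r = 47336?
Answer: 9609185/203 ≈ 47336.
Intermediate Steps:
p(m) = 2
Z(w) = 0
l(y, s) = -23/s (l(y, s) = (2 - 25)/(s + 0) = -23/s)
r + l(z, 203) = 47336 - 23/203 = 9609185/203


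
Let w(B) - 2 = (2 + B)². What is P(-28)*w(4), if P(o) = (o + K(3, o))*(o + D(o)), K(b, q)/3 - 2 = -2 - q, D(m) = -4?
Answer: -68096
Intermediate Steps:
w(B) = 2 + (2 + B)²
K(b, q) = -3*q (K(b, q) = 6 + 3*(-2 - q) = 6 + (-6 - 3*q) = -3*q)
P(o) = -2*o*(-4 + o) (P(o) = (o - 3*o)*(o - 4) = (-2*o)*(-4 + o) = -2*o*(-4 + o))
P(-28)*w(4) = (2*(-28)*(4 - 1*(-28)))*(2 + (2 + 4)²) = (2*(-28)*(4 + 28))*(2 + 6²) = (2*(-28)*32)*(2 + 36) = -1792*38 = -68096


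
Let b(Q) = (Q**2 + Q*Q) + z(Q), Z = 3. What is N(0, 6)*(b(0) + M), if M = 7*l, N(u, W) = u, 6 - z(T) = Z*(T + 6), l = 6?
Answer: 0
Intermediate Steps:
z(T) = -12 - 3*T (z(T) = 6 - 3*(T + 6) = 6 - 3*(6 + T) = 6 - (18 + 3*T) = 6 + (-18 - 3*T) = -12 - 3*T)
b(Q) = -12 - 3*Q + 2*Q**2 (b(Q) = (Q**2 + Q*Q) + (-12 - 3*Q) = (Q**2 + Q**2) + (-12 - 3*Q) = 2*Q**2 + (-12 - 3*Q) = -12 - 3*Q + 2*Q**2)
M = 42 (M = 7*6 = 42)
N(0, 6)*(b(0) + M) = 0*((-12 - 3*0 + 2*0**2) + 42) = 0*((-12 + 0 + 2*0) + 42) = 0*((-12 + 0 + 0) + 42) = 0*(-12 + 42) = 0*30 = 0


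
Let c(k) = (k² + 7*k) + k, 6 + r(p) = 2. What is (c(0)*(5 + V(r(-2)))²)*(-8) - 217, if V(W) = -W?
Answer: -217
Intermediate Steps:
r(p) = -4 (r(p) = -6 + 2 = -4)
c(k) = k² + 8*k
(c(0)*(5 + V(r(-2)))²)*(-8) - 217 = ((0*(8 + 0))*(5 - 1*(-4))²)*(-8) - 217 = ((0*8)*(5 + 4)²)*(-8) - 217 = (0*9²)*(-8) - 217 = (0*81)*(-8) - 217 = 0*(-8) - 217 = 0 - 217 = -217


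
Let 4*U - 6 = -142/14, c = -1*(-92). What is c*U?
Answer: -667/7 ≈ -95.286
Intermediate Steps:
c = 92
U = -29/28 (U = 3/2 + (-142/14)/4 = 3/2 + (-142*1/14)/4 = 3/2 + (¼)*(-71/7) = 3/2 - 71/28 = -29/28 ≈ -1.0357)
c*U = 92*(-29/28) = -667/7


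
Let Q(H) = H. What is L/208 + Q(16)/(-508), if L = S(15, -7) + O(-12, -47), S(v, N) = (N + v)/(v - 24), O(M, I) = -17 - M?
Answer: -14219/237744 ≈ -0.059808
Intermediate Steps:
S(v, N) = (N + v)/(-24 + v)
L = -53/9 (L = (-7 + 15)/(-24 + 15) + (-17 - 1*(-12)) = 8/(-9) + (-17 + 12) = -⅑*8 - 5 = -8/9 - 5 = -53/9 ≈ -5.8889)
L/208 + Q(16)/(-508) = -53/9/208 + 16/(-508) = -53/9*1/208 + 16*(-1/508) = -53/1872 - 4/127 = -14219/237744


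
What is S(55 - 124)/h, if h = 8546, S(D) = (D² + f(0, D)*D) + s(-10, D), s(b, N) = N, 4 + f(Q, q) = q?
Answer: 9729/8546 ≈ 1.1384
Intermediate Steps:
f(Q, q) = -4 + q
S(D) = D + D² + D*(-4 + D) (S(D) = (D² + (-4 + D)*D) + D = (D² + D*(-4 + D)) + D = D + D² + D*(-4 + D))
S(55 - 124)/h = ((55 - 124)*(-3 + 2*(55 - 124)))/8546 = -69*(-3 + 2*(-69))*(1/8546) = -69*(-3 - 138)*(1/8546) = -69*(-141)*(1/8546) = 9729*(1/8546) = 9729/8546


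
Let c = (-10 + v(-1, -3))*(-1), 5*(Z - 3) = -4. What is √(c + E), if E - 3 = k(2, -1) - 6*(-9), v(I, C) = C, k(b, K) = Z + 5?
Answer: √1930/5 ≈ 8.7863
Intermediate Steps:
Z = 11/5 (Z = 3 + (⅕)*(-4) = 3 - ⅘ = 11/5 ≈ 2.2000)
k(b, K) = 36/5 (k(b, K) = 11/5 + 5 = 36/5)
c = 13 (c = (-10 - 3)*(-1) = -13*(-1) = 13)
E = 321/5 (E = 3 + (36/5 - 6*(-9)) = 3 + (36/5 + 54) = 3 + 306/5 = 321/5 ≈ 64.200)
√(c + E) = √(13 + 321/5) = √(386/5) = √1930/5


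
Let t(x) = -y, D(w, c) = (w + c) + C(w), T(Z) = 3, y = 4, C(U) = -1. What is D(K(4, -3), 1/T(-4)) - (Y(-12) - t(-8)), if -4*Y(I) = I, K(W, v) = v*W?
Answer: -59/3 ≈ -19.667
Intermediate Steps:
K(W, v) = W*v
Y(I) = -I/4
D(w, c) = -1 + c + w (D(w, c) = (w + c) - 1 = (c + w) - 1 = -1 + c + w)
t(x) = -4 (t(x) = -1*4 = -4)
D(K(4, -3), 1/T(-4)) - (Y(-12) - t(-8)) = (-1 + 1/3 + 4*(-3)) - (-¼*(-12) - 1*(-4)) = (-1 + ⅓ - 12) - (3 + 4) = -38/3 - 1*7 = -38/3 - 7 = -59/3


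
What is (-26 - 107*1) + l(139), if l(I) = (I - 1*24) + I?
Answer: 121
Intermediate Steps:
l(I) = -24 + 2*I (l(I) = (I - 24) + I = (-24 + I) + I = -24 + 2*I)
(-26 - 107*1) + l(139) = (-26 - 107*1) + (-24 + 2*139) = (-26 - 107) + (-24 + 278) = -133 + 254 = 121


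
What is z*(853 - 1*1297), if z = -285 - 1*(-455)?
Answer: -75480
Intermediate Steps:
z = 170 (z = -285 + 455 = 170)
z*(853 - 1*1297) = 170*(853 - 1*1297) = 170*(853 - 1297) = 170*(-444) = -75480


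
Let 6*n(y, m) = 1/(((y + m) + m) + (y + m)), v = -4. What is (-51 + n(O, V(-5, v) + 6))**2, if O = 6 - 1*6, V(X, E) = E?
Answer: 3367225/1296 ≈ 2598.2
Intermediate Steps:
O = 0 (O = 6 - 6 = 0)
n(y, m) = 1/(6*(2*y + 3*m)) (n(y, m) = 1/(6*(((y + m) + m) + (y + m))) = 1/(6*(((m + y) + m) + (m + y))) = 1/(6*((y + 2*m) + (m + y))) = 1/(6*(2*y + 3*m)))
(-51 + n(O, V(-5, v) + 6))**2 = (-51 + 1/(6*(2*0 + 3*(-4 + 6))))**2 = (-51 + 1/(6*(0 + 3*2)))**2 = (-51 + 1/(6*(0 + 6)))**2 = (-51 + (1/6)/6)**2 = (-51 + (1/6)*(1/6))**2 = (-51 + 1/36)**2 = (-1835/36)**2 = 3367225/1296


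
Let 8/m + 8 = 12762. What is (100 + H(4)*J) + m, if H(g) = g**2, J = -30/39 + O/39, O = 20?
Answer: 23850136/248703 ≈ 95.898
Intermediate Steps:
m = 4/6377 (m = 8/(-8 + 12762) = 8/12754 = 8*(1/12754) = 4/6377 ≈ 0.00062725)
J = -10/39 (J = -30/39 + 20/39 = -30*1/39 + 20*(1/39) = -10/13 + 20/39 = -10/39 ≈ -0.25641)
(100 + H(4)*J) + m = (100 + 4**2*(-10/39)) + 4/6377 = (100 + 16*(-10/39)) + 4/6377 = (100 - 160/39) + 4/6377 = 3740/39 + 4/6377 = 23850136/248703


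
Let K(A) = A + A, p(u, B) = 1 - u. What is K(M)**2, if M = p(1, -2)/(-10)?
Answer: 0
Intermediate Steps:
M = 0 (M = (1 - 1*1)/(-10) = (1 - 1)*(-1/10) = 0*(-1/10) = 0)
K(A) = 2*A
K(M)**2 = (2*0)**2 = 0**2 = 0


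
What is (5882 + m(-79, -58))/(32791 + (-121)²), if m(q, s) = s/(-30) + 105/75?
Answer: 2207/17787 ≈ 0.12408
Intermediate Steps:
m(q, s) = 7/5 - s/30 (m(q, s) = s*(-1/30) + 105*(1/75) = -s/30 + 7/5 = 7/5 - s/30)
(5882 + m(-79, -58))/(32791 + (-121)²) = (5882 + (7/5 - 1/30*(-58)))/(32791 + (-121)²) = (5882 + (7/5 + 29/15))/(32791 + 14641) = (5882 + 10/3)/47432 = (17656/3)*(1/47432) = 2207/17787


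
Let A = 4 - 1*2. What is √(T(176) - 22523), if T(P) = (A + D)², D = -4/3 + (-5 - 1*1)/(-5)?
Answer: I*√5066891/15 ≈ 150.06*I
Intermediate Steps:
A = 2 (A = 4 - 2 = 2)
D = -2/15 (D = -4*⅓ + (-5 - 1)*(-⅕) = -4/3 - 6*(-⅕) = -4/3 + 6/5 = -2/15 ≈ -0.13333)
T(P) = 784/225 (T(P) = (2 - 2/15)² = (28/15)² = 784/225)
√(T(176) - 22523) = √(784/225 - 22523) = √(-5066891/225) = I*√5066891/15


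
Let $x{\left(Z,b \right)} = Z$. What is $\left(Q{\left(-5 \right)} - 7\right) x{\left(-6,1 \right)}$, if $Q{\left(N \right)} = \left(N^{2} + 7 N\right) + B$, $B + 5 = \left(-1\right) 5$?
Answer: $162$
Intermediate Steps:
$B = -10$ ($B = -5 - 5 = -10$)
$Q{\left(N \right)} = -10 + N^{2} + 7 N$ ($Q{\left(N \right)} = \left(N^{2} + 7 N\right) - 10 = -10 + N^{2} + 7 N$)
$\left(Q{\left(-5 \right)} - 7\right) x{\left(-6,1 \right)} = \left(\left(-10 + \left(-5\right)^{2} + 7 \left(-5\right)\right) - 7\right) \left(-6\right) = \left(\left(-10 + 25 - 35\right) - 7\right) \left(-6\right) = \left(-20 - 7\right) \left(-6\right) = \left(-27\right) \left(-6\right) = 162$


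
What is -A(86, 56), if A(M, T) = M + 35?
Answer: -121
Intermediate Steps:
A(M, T) = 35 + M
-A(86, 56) = -(35 + 86) = -1*121 = -121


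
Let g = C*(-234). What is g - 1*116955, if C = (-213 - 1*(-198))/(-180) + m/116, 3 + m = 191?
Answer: -6806517/58 ≈ -1.1735e+5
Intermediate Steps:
m = 188 (m = -3 + 191 = 188)
C = 593/348 (C = (-213 - 1*(-198))/(-180) + 188/116 = (-213 + 198)*(-1/180) + 188*(1/116) = -15*(-1/180) + 47/29 = 1/12 + 47/29 = 593/348 ≈ 1.7040)
g = -23127/58 (g = (593/348)*(-234) = -23127/58 ≈ -398.74)
g - 1*116955 = -23127/58 - 1*116955 = -23127/58 - 116955 = -6806517/58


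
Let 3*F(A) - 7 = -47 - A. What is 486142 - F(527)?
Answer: 486331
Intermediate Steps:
F(A) = -40/3 - A/3 (F(A) = 7/3 + (-47 - A)/3 = 7/3 + (-47/3 - A/3) = -40/3 - A/3)
486142 - F(527) = 486142 - (-40/3 - 1/3*527) = 486142 - (-40/3 - 527/3) = 486142 - 1*(-189) = 486142 + 189 = 486331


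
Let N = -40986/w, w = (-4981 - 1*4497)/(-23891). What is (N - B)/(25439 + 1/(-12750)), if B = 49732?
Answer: -1321042455750/219583087573 ≈ -6.0161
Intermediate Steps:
w = 1354/3413 (w = (-4981 - 4497)*(-1/23891) = -9478*(-1/23891) = 1354/3413 ≈ 0.39672)
N = -69942609/677 (N = -40986/1354/3413 = -40986*3413/1354 = -69942609/677 ≈ -1.0331e+5)
(N - B)/(25439 + 1/(-12750)) = (-69942609/677 - 1*49732)/(25439 + 1/(-12750)) = (-69942609/677 - 49732)/(25439 - 1/12750) = -103611173/(677*324347249/12750) = -103611173/677*12750/324347249 = -1321042455750/219583087573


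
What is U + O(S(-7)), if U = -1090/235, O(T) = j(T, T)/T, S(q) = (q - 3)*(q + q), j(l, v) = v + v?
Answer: -124/47 ≈ -2.6383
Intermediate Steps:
j(l, v) = 2*v
S(q) = 2*q*(-3 + q) (S(q) = (-3 + q)*(2*q) = 2*q*(-3 + q))
O(T) = 2 (O(T) = (2*T)/T = 2)
U = -218/47 (U = -1090*1/235 = -218/47 ≈ -4.6383)
U + O(S(-7)) = -218/47 + 2 = -124/47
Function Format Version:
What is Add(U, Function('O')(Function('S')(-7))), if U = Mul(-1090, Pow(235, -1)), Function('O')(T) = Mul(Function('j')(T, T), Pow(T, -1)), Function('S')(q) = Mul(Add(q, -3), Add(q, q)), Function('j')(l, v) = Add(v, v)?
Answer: Rational(-124, 47) ≈ -2.6383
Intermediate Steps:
Function('j')(l, v) = Mul(2, v)
Function('S')(q) = Mul(2, q, Add(-3, q)) (Function('S')(q) = Mul(Add(-3, q), Mul(2, q)) = Mul(2, q, Add(-3, q)))
Function('O')(T) = 2 (Function('O')(T) = Mul(Mul(2, T), Pow(T, -1)) = 2)
U = Rational(-218, 47) (U = Mul(-1090, Rational(1, 235)) = Rational(-218, 47) ≈ -4.6383)
Add(U, Function('O')(Function('S')(-7))) = Add(Rational(-218, 47), 2) = Rational(-124, 47)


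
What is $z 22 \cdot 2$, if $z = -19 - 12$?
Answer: $-1364$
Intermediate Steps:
$z = -31$
$z 22 \cdot 2 = \left(-31\right) 22 \cdot 2 = \left(-682\right) 2 = -1364$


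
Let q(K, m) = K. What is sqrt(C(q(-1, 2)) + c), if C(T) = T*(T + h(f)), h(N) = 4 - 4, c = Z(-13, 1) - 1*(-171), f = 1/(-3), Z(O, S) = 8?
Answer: 6*sqrt(5) ≈ 13.416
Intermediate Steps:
f = -1/3 ≈ -0.33333
c = 179 (c = 8 - 1*(-171) = 8 + 171 = 179)
h(N) = 0
C(T) = T**2 (C(T) = T*(T + 0) = T*T = T**2)
sqrt(C(q(-1, 2)) + c) = sqrt((-1)**2 + 179) = sqrt(1 + 179) = sqrt(180) = 6*sqrt(5)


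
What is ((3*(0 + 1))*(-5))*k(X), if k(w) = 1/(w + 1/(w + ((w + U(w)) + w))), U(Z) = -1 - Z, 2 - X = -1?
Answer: -75/16 ≈ -4.6875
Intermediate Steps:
X = 3 (X = 2 - 1*(-1) = 2 + 1 = 3)
k(w) = 1/(w + 1/(-1 + 2*w)) (k(w) = 1/(w + 1/(w + ((w + (-1 - w)) + w))) = 1/(w + 1/(w + (-1 + w))) = 1/(w + 1/(-1 + 2*w)))
((3*(0 + 1))*(-5))*k(X) = ((3*(0 + 1))*(-5))*((-1 + 2*3)/(1 - 1*3 + 2*3**2)) = ((3*1)*(-5))*((-1 + 6)/(1 - 3 + 2*9)) = (3*(-5))*(5/(1 - 3 + 18)) = -15*5/16 = -75/16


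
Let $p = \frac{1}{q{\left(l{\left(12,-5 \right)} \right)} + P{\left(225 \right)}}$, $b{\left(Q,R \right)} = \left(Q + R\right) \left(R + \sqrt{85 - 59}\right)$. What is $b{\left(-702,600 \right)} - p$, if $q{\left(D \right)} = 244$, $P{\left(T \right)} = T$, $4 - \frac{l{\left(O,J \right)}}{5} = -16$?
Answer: $- \frac{28702801}{469} - 102 \sqrt{26} \approx -61720.0$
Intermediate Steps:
$l{\left(O,J \right)} = 100$ ($l{\left(O,J \right)} = 20 - -80 = 20 + 80 = 100$)
$b{\left(Q,R \right)} = \left(Q + R\right) \left(R + \sqrt{26}\right)$
$p = \frac{1}{469}$ ($p = \frac{1}{244 + 225} = \frac{1}{469} \approx 0.0021322$)
$b{\left(-702,600 \right)} - p = \left(600^{2} - 421200 - 702 \sqrt{26} + 600 \sqrt{26}\right) - \frac{1}{469} = \left(360000 - 421200 - 702 \sqrt{26} + 600 \sqrt{26}\right) - \frac{1}{469} = \left(-61200 - 102 \sqrt{26}\right) - \frac{1}{469} = - \frac{28702801}{469} - 102 \sqrt{26}$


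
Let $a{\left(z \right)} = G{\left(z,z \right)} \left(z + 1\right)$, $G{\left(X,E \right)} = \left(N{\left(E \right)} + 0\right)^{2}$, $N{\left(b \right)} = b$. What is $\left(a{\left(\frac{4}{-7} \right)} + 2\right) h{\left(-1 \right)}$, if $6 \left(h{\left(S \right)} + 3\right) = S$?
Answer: $- \frac{6973}{1029} \approx -6.7765$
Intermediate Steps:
$G{\left(X,E \right)} = E^{2}$ ($G{\left(X,E \right)} = \left(E + 0\right)^{2} = E^{2}$)
$h{\left(S \right)} = -3 + \frac{S}{6}$
$a{\left(z \right)} = z^{2} \left(1 + z\right)$ ($a{\left(z \right)} = z^{2} \left(z + 1\right) = z^{2} \left(1 + z\right)$)
$\left(a{\left(\frac{4}{-7} \right)} + 2\right) h{\left(-1 \right)} = \left(\left(\frac{4}{-7}\right)^{2} \left(1 + \frac{4}{-7}\right) + 2\right) \left(-3 + \frac{1}{6} \left(-1\right)\right) = \left(\left(4 \left(- \frac{1}{7}\right)\right)^{2} \left(1 + 4 \left(- \frac{1}{7}\right)\right) + 2\right) \left(-3 - \frac{1}{6}\right) = \left(\left(- \frac{4}{7}\right)^{2} \left(1 - \frac{4}{7}\right) + 2\right) \left(- \frac{19}{6}\right) = \left(\frac{16}{49} \cdot \frac{3}{7} + 2\right) \left(- \frac{19}{6}\right) = \left(\frac{48}{343} + 2\right) \left(- \frac{19}{6}\right) = \frac{734}{343} \left(- \frac{19}{6}\right) = - \frac{6973}{1029}$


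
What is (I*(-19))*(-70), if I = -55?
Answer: -73150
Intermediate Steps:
(I*(-19))*(-70) = -55*(-19)*(-70) = 1045*(-70) = -73150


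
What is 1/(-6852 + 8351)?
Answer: 1/1499 ≈ 0.00066711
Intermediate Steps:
1/(-6852 + 8351) = 1/1499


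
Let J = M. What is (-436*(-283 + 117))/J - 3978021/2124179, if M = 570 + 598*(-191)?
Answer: -75729213739/30176086874 ≈ -2.5096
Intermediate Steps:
M = -113648 (M = 570 - 114218 = -113648)
J = -113648
(-436*(-283 + 117))/J - 3978021/2124179 = -436*(-283 + 117)/(-113648) - 3978021/2124179 = -436*(-166)*(-1/113648) - 3978021*1/2124179 = 72376*(-1/113648) - 3978021/2124179 = -9047/14206 - 3978021/2124179 = -75729213739/30176086874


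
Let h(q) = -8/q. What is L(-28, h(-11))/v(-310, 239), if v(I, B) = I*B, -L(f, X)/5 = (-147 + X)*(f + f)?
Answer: 45052/81499 ≈ 0.55279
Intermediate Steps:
L(f, X) = -10*f*(-147 + X) (L(f, X) = -5*(-147 + X)*(f + f) = -5*(-147 + X)*2*f = -10*f*(-147 + X))
v(I, B) = B*I
L(-28, h(-11))/v(-310, 239) = (10*(-28)*(147 - (-8)/(-11)))/((239*(-310))) = (10*(-28)*(147 - (-8)*(-1)/11))/(-74090) = (10*(-28)*(147 - 1*8/11))*(-1/74090) = (10*(-28)*(147 - 8/11))*(-1/74090) = (10*(-28)*(1609/11))*(-1/74090) = -450520/11*(-1/74090) = 45052/81499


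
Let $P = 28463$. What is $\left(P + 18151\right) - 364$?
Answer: $46250$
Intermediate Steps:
$\left(P + 18151\right) - 364 = \left(28463 + 18151\right) - 364 = 46614 - 364 = 46250$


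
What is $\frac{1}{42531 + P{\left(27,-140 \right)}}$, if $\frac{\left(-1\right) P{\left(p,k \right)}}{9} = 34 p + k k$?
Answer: $- \frac{1}{142131} \approx -7.0358 \cdot 10^{-6}$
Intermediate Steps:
$P{\left(p,k \right)} = - 306 p - 9 k^{2}$ ($P{\left(p,k \right)} = - 9 \left(34 p + k k\right) = - 9 \left(34 p + k^{2}\right) = - 9 \left(k^{2} + 34 p\right) = - 306 p - 9 k^{2}$)
$\frac{1}{42531 + P{\left(27,-140 \right)}} = \frac{1}{42531 - \left(8262 + 9 \left(-140\right)^{2}\right)} = \frac{1}{42531 - 184662} = \frac{1}{-142131} = - \frac{1}{142131}$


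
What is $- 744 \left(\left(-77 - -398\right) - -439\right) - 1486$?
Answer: $-566926$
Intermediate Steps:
$- 744 \left(\left(-77 - -398\right) - -439\right) - 1486 = - 744 \left(\left(-77 + 398\right) + 439\right) - 1486 = - 744 \left(321 + 439\right) - 1486 = \left(-744\right) 760 - 1486 = -565440 - 1486 = -566926$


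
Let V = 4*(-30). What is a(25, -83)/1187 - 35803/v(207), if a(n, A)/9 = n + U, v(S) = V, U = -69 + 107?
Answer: 42566201/142440 ≈ 298.84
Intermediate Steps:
U = 38
V = -120
v(S) = -120
a(n, A) = 342 + 9*n (a(n, A) = 9*(n + 38) = 9*(38 + n) = 342 + 9*n)
a(25, -83)/1187 - 35803/v(207) = (342 + 9*25)/1187 - 35803/(-120) = (342 + 225)*(1/1187) - 35803*(-1/120) = 567*(1/1187) + 35803/120 = 567/1187 + 35803/120 = 42566201/142440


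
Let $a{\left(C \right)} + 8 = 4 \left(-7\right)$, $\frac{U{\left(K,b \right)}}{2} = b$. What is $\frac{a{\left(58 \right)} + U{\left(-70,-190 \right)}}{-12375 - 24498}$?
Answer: $\frac{416}{36873} \approx 0.011282$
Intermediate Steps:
$U{\left(K,b \right)} = 2 b$
$a{\left(C \right)} = -36$ ($a{\left(C \right)} = -8 + 4 \left(-7\right) = -8 - 28 = -36$)
$\frac{a{\left(58 \right)} + U{\left(-70,-190 \right)}}{-12375 - 24498} = \frac{-36 + 2 \left(-190\right)}{-12375 - 24498} = \frac{-36 - 380}{-36873} = \left(-416\right) \left(- \frac{1}{36873}\right) = \frac{416}{36873}$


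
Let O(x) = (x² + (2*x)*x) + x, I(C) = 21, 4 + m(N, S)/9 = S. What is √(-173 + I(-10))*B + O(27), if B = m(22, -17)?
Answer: 2214 - 378*I*√38 ≈ 2214.0 - 2330.1*I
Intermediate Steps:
m(N, S) = -36 + 9*S
B = -189 (B = -36 + 9*(-17) = -36 - 153 = -189)
O(x) = x + 3*x² (O(x) = (x² + 2*x²) + x = 3*x² + x = x + 3*x²)
√(-173 + I(-10))*B + O(27) = √(-173 + 21)*(-189) + 27*(1 + 3*27) = √(-152)*(-189) + 27*(1 + 81) = (2*I*√38)*(-189) + 27*82 = -378*I*√38 + 2214 = 2214 - 378*I*√38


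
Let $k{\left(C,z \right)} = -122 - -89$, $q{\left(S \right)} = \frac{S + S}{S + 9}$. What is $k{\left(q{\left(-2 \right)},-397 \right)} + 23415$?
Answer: $23382$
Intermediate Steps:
$q{\left(S \right)} = \frac{2 S}{9 + S}$
$k{\left(C,z \right)} = -33$ ($k{\left(C,z \right)} = -122 + 89 = -33$)
$k{\left(q{\left(-2 \right)},-397 \right)} + 23415 = -33 + 23415 = 23382$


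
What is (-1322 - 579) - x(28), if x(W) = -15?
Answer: -1886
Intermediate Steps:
(-1322 - 579) - x(28) = (-1322 - 579) - 1*(-15) = -1901 + 15 = -1886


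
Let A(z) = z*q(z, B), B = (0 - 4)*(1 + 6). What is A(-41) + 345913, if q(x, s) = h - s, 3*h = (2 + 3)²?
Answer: 1033270/3 ≈ 3.4442e+5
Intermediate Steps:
B = -28 (B = -4*7 = -28)
h = 25/3 (h = (2 + 3)²/3 = (⅓)*5² = (⅓)*25 = 25/3 ≈ 8.3333)
q(x, s) = 25/3 - s
A(z) = 109*z/3 (A(z) = z*(25/3 - 1*(-28)) = z*(25/3 + 28) = z*(109/3) = 109*z/3)
A(-41) + 345913 = (109/3)*(-41) + 345913 = -4469/3 + 345913 = 1033270/3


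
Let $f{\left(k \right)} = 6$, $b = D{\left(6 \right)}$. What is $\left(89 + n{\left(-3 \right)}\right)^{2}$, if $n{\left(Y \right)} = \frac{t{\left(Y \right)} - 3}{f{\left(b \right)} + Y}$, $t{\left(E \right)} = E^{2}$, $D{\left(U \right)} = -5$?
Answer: $8281$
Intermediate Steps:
$b = -5$
$n{\left(Y \right)} = \frac{-3 + Y^{2}}{6 + Y}$ ($n{\left(Y \right)} = \frac{Y^{2} - 3}{6 + Y} = \frac{-3 + Y^{2}}{6 + Y}$)
$\left(89 + n{\left(-3 \right)}\right)^{2} = \left(89 + \frac{-3 + \left(-3\right)^{2}}{6 - 3}\right)^{2} = \left(89 + \frac{-3 + 9}{3}\right)^{2} = \left(89 + \frac{1}{3} \cdot 6\right)^{2} = \left(89 + 2\right)^{2} = 91^{2} = 8281$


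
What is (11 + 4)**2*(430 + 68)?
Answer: 112050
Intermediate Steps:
(11 + 4)**2*(430 + 68) = 15**2*498 = 225*498 = 112050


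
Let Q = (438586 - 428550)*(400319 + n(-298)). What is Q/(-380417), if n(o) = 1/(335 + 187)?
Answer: -1048593992342/99288837 ≈ -10561.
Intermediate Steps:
n(o) = 1/522
Q = 1048593992342/261 (Q = (438586 - 428550)*(400319 + 1/522) = 10036*(208966519/522) = 1048593992342/261 ≈ 4.0176e+9)
Q/(-380417) = (1048593992342/261)/(-380417) = (1048593992342/261)*(-1/380417) = -1048593992342/99288837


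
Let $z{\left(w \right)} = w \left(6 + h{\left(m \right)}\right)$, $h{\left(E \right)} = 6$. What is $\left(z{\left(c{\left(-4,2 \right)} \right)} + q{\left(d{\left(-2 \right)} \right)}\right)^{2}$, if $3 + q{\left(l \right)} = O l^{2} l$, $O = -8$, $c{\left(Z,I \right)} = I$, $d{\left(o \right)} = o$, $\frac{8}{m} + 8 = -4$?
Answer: $7225$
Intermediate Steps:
$m = - \frac{2}{3}$ ($m = \frac{8}{-8 - 4} = \frac{8}{-12} = 8 \left(- \frac{1}{12}\right) = - \frac{2}{3} \approx -0.66667$)
$z{\left(w \right)} = 12 w$ ($z{\left(w \right)} = w \left(6 + 6\right) = w 12 = 12 w$)
$q{\left(l \right)} = -3 - 8 l^{3}$ ($q{\left(l \right)} = -3 + - 8 l^{2} l = -3 - 8 l^{3}$)
$\left(z{\left(c{\left(-4,2 \right)} \right)} + q{\left(d{\left(-2 \right)} \right)}\right)^{2} = \left(12 \cdot 2 - \left(3 + 8 \left(-2\right)^{3}\right)\right)^{2} = \left(24 - -61\right)^{2} = \left(24 + \left(-3 + 64\right)\right)^{2} = \left(24 + 61\right)^{2} = 85^{2} = 7225$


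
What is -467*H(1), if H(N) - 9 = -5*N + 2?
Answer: -2802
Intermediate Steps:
H(N) = 11 - 5*N (H(N) = 9 + (-5*N + 2) = 9 + (2 - 5*N) = 11 - 5*N)
-467*H(1) = -467*(11 - 5*1) = -467*(11 - 5) = -467*6 = -2802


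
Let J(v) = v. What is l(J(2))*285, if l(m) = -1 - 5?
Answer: -1710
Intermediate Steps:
l(m) = -6
l(J(2))*285 = -6*285 = -1710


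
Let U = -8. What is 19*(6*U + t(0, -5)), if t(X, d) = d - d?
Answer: -912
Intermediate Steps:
t(X, d) = 0
19*(6*U + t(0, -5)) = 19*(6*(-8) + 0) = 19*(-48 + 0) = 19*(-48) = -912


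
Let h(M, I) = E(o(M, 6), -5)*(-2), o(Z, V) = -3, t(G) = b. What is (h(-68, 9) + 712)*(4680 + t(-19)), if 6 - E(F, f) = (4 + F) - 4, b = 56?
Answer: 3286784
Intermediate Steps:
t(G) = 56
E(F, f) = 6 - F (E(F, f) = 6 - ((4 + F) - 4) = 6 - F)
h(M, I) = -18 (h(M, I) = (6 - 1*(-3))*(-2) = (6 + 3)*(-2) = 9*(-2) = -18)
(h(-68, 9) + 712)*(4680 + t(-19)) = (-18 + 712)*(4680 + 56) = 694*4736 = 3286784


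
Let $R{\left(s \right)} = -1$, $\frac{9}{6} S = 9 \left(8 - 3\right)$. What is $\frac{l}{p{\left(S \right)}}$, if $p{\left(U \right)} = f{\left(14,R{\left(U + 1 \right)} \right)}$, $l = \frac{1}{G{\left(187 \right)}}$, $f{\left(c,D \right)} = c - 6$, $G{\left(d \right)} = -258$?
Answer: $- \frac{1}{2064} \approx -0.0004845$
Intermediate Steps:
$S = 30$ ($S = \frac{2 \cdot 9 \left(8 - 3\right)}{3} = \frac{2 \cdot 9 \cdot 5}{3} = \frac{2}{3} \cdot 45 = 30$)
$f{\left(c,D \right)} = -6 + c$
$l = - \frac{1}{258}$ ($l = \frac{1}{-258} = - \frac{1}{258} \approx -0.003876$)
$p{\left(U \right)} = 8$ ($p{\left(U \right)} = -6 + 14 = 8$)
$\frac{l}{p{\left(S \right)}} = - \frac{1}{258 \cdot 8} = \left(- \frac{1}{258}\right) \frac{1}{8} = - \frac{1}{2064}$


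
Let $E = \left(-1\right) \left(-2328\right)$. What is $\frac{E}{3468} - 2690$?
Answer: $- \frac{777216}{289} \approx -2689.3$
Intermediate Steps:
$E = 2328$
$\frac{E}{3468} - 2690 = \frac{2328}{3468} - 2690 = 2328 \cdot \frac{1}{3468} - 2690 = \frac{194}{289} - 2690 = - \frac{777216}{289}$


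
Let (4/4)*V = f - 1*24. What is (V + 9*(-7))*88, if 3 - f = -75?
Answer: -792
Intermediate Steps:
f = 78 (f = 3 - 1*(-75) = 3 + 75 = 78)
V = 54 (V = 78 - 1*24 = 78 - 24 = 54)
(V + 9*(-7))*88 = (54 + 9*(-7))*88 = (54 - 63)*88 = -9*88 = -792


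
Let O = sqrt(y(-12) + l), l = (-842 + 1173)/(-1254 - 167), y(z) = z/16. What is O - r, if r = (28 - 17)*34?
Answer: -374 + I*sqrt(162023)/406 ≈ -374.0 + 0.99143*I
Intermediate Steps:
y(z) = z/16 (y(z) = z*(1/16) = z/16)
l = -331/1421 (l = 331/(-1421) = 331*(-1/1421) = -331/1421 ≈ -0.23293)
r = 374 (r = 11*34 = 374)
O = I*sqrt(162023)/406 (O = sqrt((1/16)*(-12) - 331/1421) = sqrt(-3/4 - 331/1421) = sqrt(-5587/5684) = I*sqrt(162023)/406 ≈ 0.99143*I)
O - r = I*sqrt(162023)/406 - 1*374 = I*sqrt(162023)/406 - 374 = -374 + I*sqrt(162023)/406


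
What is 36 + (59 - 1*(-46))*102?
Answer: 10746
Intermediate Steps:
36 + (59 - 1*(-46))*102 = 36 + (59 + 46)*102 = 36 + 105*102 = 36 + 10710 = 10746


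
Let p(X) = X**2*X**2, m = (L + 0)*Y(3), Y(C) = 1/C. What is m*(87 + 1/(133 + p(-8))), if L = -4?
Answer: -1471696/12687 ≈ -116.00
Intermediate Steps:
Y(C) = 1/C
m = -4/3 (m = (-4 + 0)/3 = -4*1/3 = -4/3 ≈ -1.3333)
p(X) = X**4
m*(87 + 1/(133 + p(-8))) = -4*(87 + 1/(133 + (-8)**4))/3 = -4*(87 + 1/(133 + 4096))/3 = -4*(87 + 1/4229)/3 = -4/3*367924/4229 = -1471696/12687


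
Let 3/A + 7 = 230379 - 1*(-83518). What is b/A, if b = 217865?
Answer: 22795214950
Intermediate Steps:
A = 1/104630 (A = 3/(-7 + (230379 - 1*(-83518))) = 3/(-7 + (230379 + 83518)) = 3/(-7 + 313897) = 3/313890 = 3*(1/313890) = 1/104630 ≈ 9.5575e-6)
b/A = 217865/(1/104630) = 217865*104630 = 22795214950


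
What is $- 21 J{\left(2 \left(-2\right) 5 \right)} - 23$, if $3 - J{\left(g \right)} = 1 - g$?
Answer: $355$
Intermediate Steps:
$J{\left(g \right)} = 2 + g$ ($J{\left(g \right)} = 3 - \left(1 - g\right) = 3 + \left(-1 + g\right) = 2 + g$)
$- 21 J{\left(2 \left(-2\right) 5 \right)} - 23 = - 21 \left(2 + 2 \left(-2\right) 5\right) - 23 = - 21 \left(2 - 20\right) - 23 = \left(-21\right) \left(-18\right) - 23 = 378 - 23 = 355$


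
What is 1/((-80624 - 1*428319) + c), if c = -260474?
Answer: -1/769417 ≈ -1.2997e-6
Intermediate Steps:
1/((-80624 - 1*428319) + c) = 1/((-80624 - 1*428319) - 260474) = 1/((-80624 - 428319) - 260474) = 1/(-508943 - 260474) = 1/(-769417) = -1/769417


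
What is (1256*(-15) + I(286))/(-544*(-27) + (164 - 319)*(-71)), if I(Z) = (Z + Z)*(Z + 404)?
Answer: 375840/25693 ≈ 14.628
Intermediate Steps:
I(Z) = 2*Z*(404 + Z) (I(Z) = (2*Z)*(404 + Z) = 2*Z*(404 + Z))
(1256*(-15) + I(286))/(-544*(-27) + (164 - 319)*(-71)) = (1256*(-15) + 2*286*(404 + 286))/(-544*(-27) + (164 - 319)*(-71)) = (-18840 + 2*286*690)/(14688 - 155*(-71)) = (-18840 + 394680)/(14688 + 11005) = 375840/25693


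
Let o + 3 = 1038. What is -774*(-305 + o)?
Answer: -565020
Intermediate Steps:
o = 1035 (o = -3 + 1038 = 1035)
-774*(-305 + o) = -774*(-305 + 1035) = -774*730 = -565020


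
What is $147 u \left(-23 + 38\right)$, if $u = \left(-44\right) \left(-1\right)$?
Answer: $97020$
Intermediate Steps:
$u = 44$
$147 u \left(-23 + 38\right) = 147 \cdot 44 \left(-23 + 38\right) = 6468 \cdot 15 = 97020$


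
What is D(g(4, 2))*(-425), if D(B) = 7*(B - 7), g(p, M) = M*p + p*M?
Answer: -26775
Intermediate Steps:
g(p, M) = 2*M*p (g(p, M) = M*p + M*p = 2*M*p)
D(B) = -49 + 7*B (D(B) = 7*(-7 + B) = -49 + 7*B)
D(g(4, 2))*(-425) = (-49 + 7*(2*2*4))*(-425) = (-49 + 7*16)*(-425) = (-49 + 112)*(-425) = 63*(-425) = -26775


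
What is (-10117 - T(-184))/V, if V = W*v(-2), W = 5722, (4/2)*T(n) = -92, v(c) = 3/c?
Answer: 3357/2861 ≈ 1.1734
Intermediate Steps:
T(n) = -46 (T(n) = (½)*(-92) = -46)
V = -8583 (V = 5722*(3/(-2)) = 5722*(3*(-½)) = 5722*(-3/2) = -8583)
(-10117 - T(-184))/V = (-10117 - 1*(-46))/(-8583) = (-10117 + 46)*(-1/8583) = -10071*(-1/8583) = 3357/2861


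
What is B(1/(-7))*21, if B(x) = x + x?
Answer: -6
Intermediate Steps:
B(x) = 2*x
B(1/(-7))*21 = (2*(1/(-7)))*21 = (2*(1*(-⅐)))*21 = (2*(-⅐))*21 = -2/7*21 = -6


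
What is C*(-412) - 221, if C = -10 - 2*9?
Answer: 11315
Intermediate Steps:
C = -28 (C = -10 - 18 = -28)
C*(-412) - 221 = -28*(-412) - 221 = 11536 - 221 = 11315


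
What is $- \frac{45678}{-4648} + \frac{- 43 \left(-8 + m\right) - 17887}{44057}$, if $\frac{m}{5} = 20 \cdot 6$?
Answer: $\frac{905488691}{102388468} \approx 8.8437$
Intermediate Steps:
$m = 600$ ($m = 5 \cdot 20 \cdot 6 = 5 \cdot 120 = 600$)
$- \frac{45678}{-4648} + \frac{- 43 \left(-8 + m\right) - 17887}{44057} = - \frac{45678}{-4648} + \frac{- 43 \left(-8 + 600\right) - 17887}{44057} = \left(-45678\right) \left(- \frac{1}{4648}\right) + \left(\left(-43\right) 592 - 17887\right) \frac{1}{44057} = \frac{22839}{2324} + \left(-25456 - 17887\right) \frac{1}{44057} = \frac{22839}{2324} - \frac{43343}{44057} = \frac{905488691}{102388468}$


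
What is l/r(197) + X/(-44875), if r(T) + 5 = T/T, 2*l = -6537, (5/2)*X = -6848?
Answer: 1466848943/1795000 ≈ 817.19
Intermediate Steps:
X = -13696/5 (X = (⅖)*(-6848) = -13696/5 ≈ -2739.2)
l = -6537/2 (l = (½)*(-6537) = -6537/2 ≈ -3268.5)
r(T) = -4 (r(T) = -5 + T/T = -5 + 1 = -4)
l/r(197) + X/(-44875) = -6537/2/(-4) - 13696/5/(-44875) = -6537/2*(-¼) - 13696/5*(-1/44875) = 6537/8 + 13696/224375 = 1466848943/1795000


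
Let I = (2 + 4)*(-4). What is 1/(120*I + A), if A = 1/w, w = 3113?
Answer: -3113/8965439 ≈ -0.00034722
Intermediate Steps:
A = 1/3113 ≈ 0.00032123
I = -24 (I = 6*(-4) = -24)
1/(120*I + A) = 1/(120*(-24) + 1/3113) = 1/(-2880 + 1/3113) = 1/(-8965439/3113) = -3113/8965439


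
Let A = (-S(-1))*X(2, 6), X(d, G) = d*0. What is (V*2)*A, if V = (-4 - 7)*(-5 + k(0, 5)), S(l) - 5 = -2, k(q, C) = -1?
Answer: 0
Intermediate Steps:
X(d, G) = 0
S(l) = 3 (S(l) = 5 - 2 = 3)
V = 66 (V = (-4 - 7)*(-5 - 1) = -11*(-6) = 66)
A = 0 (A = -1*3*0 = -3*0 = 0)
(V*2)*A = (66*2)*0 = 132*0 = 0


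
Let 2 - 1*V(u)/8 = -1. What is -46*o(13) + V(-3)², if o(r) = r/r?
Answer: 530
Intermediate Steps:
o(r) = 1
V(u) = 24 (V(u) = 16 - 8*(-1) = 16 + 8 = 24)
-46*o(13) + V(-3)² = -46*1 + 24² = -46 + 576 = 530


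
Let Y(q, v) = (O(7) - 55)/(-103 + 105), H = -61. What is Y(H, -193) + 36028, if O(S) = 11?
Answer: 36006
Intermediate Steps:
Y(q, v) = -22 (Y(q, v) = (11 - 55)/(-103 + 105) = -44/2 = -44*½ = -22)
Y(H, -193) + 36028 = -22 + 36028 = 36006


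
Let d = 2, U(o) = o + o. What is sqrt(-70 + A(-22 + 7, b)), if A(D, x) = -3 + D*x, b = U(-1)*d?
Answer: I*sqrt(13) ≈ 3.6056*I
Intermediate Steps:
U(o) = 2*o
b = -4 (b = (2*(-1))*2 = -2*2 = -4)
sqrt(-70 + A(-22 + 7, b)) = sqrt(-70 + (-3 + (-22 + 7)*(-4))) = sqrt(-70 + (-3 - 15*(-4))) = sqrt(-70 + (-3 + 60)) = sqrt(-70 + 57) = sqrt(-13) = I*sqrt(13)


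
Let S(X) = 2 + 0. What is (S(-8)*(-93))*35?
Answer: -6510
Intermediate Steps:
S(X) = 2
(S(-8)*(-93))*35 = (2*(-93))*35 = -186*35 = -6510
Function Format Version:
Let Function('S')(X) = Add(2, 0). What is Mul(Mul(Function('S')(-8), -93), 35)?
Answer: -6510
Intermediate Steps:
Function('S')(X) = 2
Mul(Mul(Function('S')(-8), -93), 35) = Mul(Mul(2, -93), 35) = Mul(-186, 35) = -6510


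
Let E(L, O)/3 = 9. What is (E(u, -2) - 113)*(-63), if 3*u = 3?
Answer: 5418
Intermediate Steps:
u = 1 (u = (⅓)*3 = 1)
E(L, O) = 27 (E(L, O) = 3*9 = 27)
(E(u, -2) - 113)*(-63) = (27 - 113)*(-63) = -86*(-63) = 5418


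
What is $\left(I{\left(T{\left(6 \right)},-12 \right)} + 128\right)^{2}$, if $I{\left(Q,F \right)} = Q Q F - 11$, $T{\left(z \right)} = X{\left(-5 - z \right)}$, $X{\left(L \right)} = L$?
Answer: $1782225$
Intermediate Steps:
$T{\left(z \right)} = -5 - z$
$I{\left(Q,F \right)} = -11 + F Q^{2}$ ($I{\left(Q,F \right)} = Q^{2} F - 11 = F Q^{2} - 11 = -11 + F Q^{2}$)
$\left(I{\left(T{\left(6 \right)},-12 \right)} + 128\right)^{2} = \left(\left(-11 - 12 \left(-5 - 6\right)^{2}\right) + 128\right)^{2} = \left(\left(-11 - 12 \left(-11\right)^{2}\right) + 128\right)^{2} = \left(\left(-11 - 1452\right) + 128\right)^{2} = \left(-1463 + 128\right)^{2} = \left(-1335\right)^{2} = 1782225$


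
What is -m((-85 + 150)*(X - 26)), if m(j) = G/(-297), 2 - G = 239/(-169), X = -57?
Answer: 577/50193 ≈ 0.011496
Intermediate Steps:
G = 577/169 (G = 2 - 239/(-169) = 2 - 239*(-1)/169 = 2 - 1*(-239/169) = 2 + 239/169 = 577/169 ≈ 3.4142)
m(j) = -577/50193 (m(j) = (577/169)/(-297) = (577/169)*(-1/297) = -577/50193)
-m((-85 + 150)*(X - 26)) = -1*(-577/50193) = 577/50193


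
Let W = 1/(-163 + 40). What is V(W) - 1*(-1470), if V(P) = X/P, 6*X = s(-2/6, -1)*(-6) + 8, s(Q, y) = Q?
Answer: 1265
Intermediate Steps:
X = 5/3 (X = (-2/6*(-6) + 8)/6 = (-2*⅙*(-6) + 8)/6 = (-⅓*(-6) + 8)/6 = (2 + 8)/6 = (⅙)*10 = 5/3 ≈ 1.6667)
W = -1/123 (W = 1/(-123) = -1/123 ≈ -0.0081301)
V(P) = 5/(3*P)
V(W) - 1*(-1470) = 5/(3*(-1/123)) - 1*(-1470) = (5/3)*(-123) + 1470 = -205 + 1470 = 1265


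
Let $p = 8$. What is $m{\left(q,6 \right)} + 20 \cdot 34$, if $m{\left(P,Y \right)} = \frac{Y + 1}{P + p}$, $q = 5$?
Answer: $\frac{8847}{13} \approx 680.54$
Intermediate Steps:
$m{\left(P,Y \right)} = \frac{1 + Y}{8 + P}$ ($m{\left(P,Y \right)} = \frac{Y + 1}{P + 8} = \frac{1 + Y}{8 + P}$)
$m{\left(q,6 \right)} + 20 \cdot 34 = \frac{1 + 6}{8 + 5} + 20 \cdot 34 = \frac{1}{13} \cdot 7 + 680 = \frac{7}{13} + 680 = \frac{8847}{13}$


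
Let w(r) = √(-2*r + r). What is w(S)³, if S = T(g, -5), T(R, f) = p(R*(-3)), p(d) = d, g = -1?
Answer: -3*I*√3 ≈ -5.1962*I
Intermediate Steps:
T(R, f) = -3*R (T(R, f) = R*(-3) = -3*R)
S = 3 (S = -3*(-1) = 3)
w(r) = √(-r)
w(S)³ = (√(-1*3))³ = (√(-3))³ = (I*√3)³ = -3*I*√3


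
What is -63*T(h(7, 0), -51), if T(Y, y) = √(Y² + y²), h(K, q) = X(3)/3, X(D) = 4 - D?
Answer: -21*√23410 ≈ -3213.1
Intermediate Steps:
h(K, q) = ⅓ (h(K, q) = (4 - 1*3)/3 = (4 - 3)*(⅓) = 1*(⅓) = ⅓)
-63*T(h(7, 0), -51) = -63*√((⅓)² + (-51)²) = -63*√(⅑ + 2601) = -21*√23410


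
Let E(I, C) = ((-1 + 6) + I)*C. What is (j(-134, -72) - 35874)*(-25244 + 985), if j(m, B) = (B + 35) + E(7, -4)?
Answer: 872329381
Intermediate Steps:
E(I, C) = C*(5 + I) (E(I, C) = (5 + I)*C = C*(5 + I))
j(m, B) = -13 + B (j(m, B) = (B + 35) - 4*(5 + 7) = (35 + B) - 4*12 = (35 + B) - 48 = -13 + B)
(j(-134, -72) - 35874)*(-25244 + 985) = ((-13 - 72) - 35874)*(-25244 + 985) = (-85 - 35874)*(-24259) = -35959*(-24259) = 872329381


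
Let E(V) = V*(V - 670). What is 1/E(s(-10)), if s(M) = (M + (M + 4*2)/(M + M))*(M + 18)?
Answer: 25/1483416 ≈ 1.6853e-5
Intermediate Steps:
s(M) = (18 + M)*(M + (8 + M)/(2*M)) (s(M) = (M + (M + 8)/((2*M)))*(18 + M) = (M + (8 + M)*(1/(2*M)))*(18 + M) = (M + (8 + M)/(2*M))*(18 + M) = (18 + M)*(M + (8 + M)/(2*M)))
E(V) = V*(-670 + V)
1/E(s(-10)) = 1/((13 + (-10)² + 72/(-10) + (37/2)*(-10))*(-670 + (13 + (-10)² + 72/(-10) + (37/2)*(-10)))) = 1/((13 + 100 + 72*(-⅒) - 185)*(-670 + (13 + 100 + 72*(-⅒) - 185))) = 1/((13 + 100 - 36/5 - 185)*(-670 + (13 + 100 - 36/5 - 185))) = 1/(-396*(-670 - 396/5)/5) = 1/(-396/5*(-3746/5)) = 1/(1483416/25) = 25/1483416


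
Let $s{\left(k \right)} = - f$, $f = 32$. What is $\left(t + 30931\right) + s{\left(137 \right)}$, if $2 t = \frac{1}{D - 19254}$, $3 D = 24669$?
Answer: $\frac{681693737}{22062} \approx 30899.0$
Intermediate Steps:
$D = 8223$ ($D = \frac{1}{3} \cdot 24669 = 8223$)
$s{\left(k \right)} = -32$ ($s{\left(k \right)} = \left(-1\right) 32 = -32$)
$t = - \frac{1}{22062}$ ($t = \frac{1}{2 \left(8223 - 19254\right)} = \frac{1}{2 \left(-11031\right)} = \frac{1}{2} \left(- \frac{1}{11031}\right) = - \frac{1}{22062} \approx -4.5327 \cdot 10^{-5}$)
$\left(t + 30931\right) + s{\left(137 \right)} = \left(- \frac{1}{22062} + 30931\right) - 32 = \frac{682399721}{22062} - 32 = \frac{681693737}{22062}$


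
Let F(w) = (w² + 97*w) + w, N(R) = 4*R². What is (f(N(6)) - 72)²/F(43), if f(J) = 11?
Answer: 3721/6063 ≈ 0.61372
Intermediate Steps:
F(w) = w² + 98*w
(f(N(6)) - 72)²/F(43) = (11 - 72)²/((43*(98 + 43))) = (-61)²/((43*141)) = 3721/6063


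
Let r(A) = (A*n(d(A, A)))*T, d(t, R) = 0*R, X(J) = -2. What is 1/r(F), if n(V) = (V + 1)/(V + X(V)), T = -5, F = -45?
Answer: -2/225 ≈ -0.0088889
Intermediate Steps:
d(t, R) = 0
n(V) = (1 + V)/(-2 + V) (n(V) = (V + 1)/(V - 2) = (1 + V)/(-2 + V))
r(A) = 5*A/2 (r(A) = (A*((1 + 0)/(-2 + 0)))*(-5) = (A*(1/(-2)))*(-5) = (A*(-1/2*1))*(-5) = (A*(-1/2))*(-5) = -A/2*(-5) = 5*A/2)
1/r(F) = 1/((5/2)*(-45)) = 1/(-225/2) = -2/225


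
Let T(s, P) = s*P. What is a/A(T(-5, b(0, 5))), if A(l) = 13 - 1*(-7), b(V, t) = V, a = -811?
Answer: -811/20 ≈ -40.550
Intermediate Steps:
T(s, P) = P*s
A(l) = 20 (A(l) = 13 + 7 = 20)
a/A(T(-5, b(0, 5))) = -811/20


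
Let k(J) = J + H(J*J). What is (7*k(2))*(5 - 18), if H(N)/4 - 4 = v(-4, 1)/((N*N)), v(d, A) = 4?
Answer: -1729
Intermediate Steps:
H(N) = 16 + 16/N² (H(N) = 16 + 4*(4/((N*N))) = 16 + 4*(4/(N²)) = 16 + 4*(4/N²) = 16 + 16/N²)
k(J) = 16 + J + 16/J⁴ (k(J) = J + (16 + 16/(J*J)²) = J + (16 + 16/(J²)²) = J + (16 + 16/J⁴) = 16 + J + 16/J⁴)
(7*k(2))*(5 - 18) = (7*(16 + 2 + 16/2⁴))*(5 - 18) = (7*(16 + 2 + 16*(1/16)))*(-13) = (7*(16 + 2 + 1))*(-13) = (7*19)*(-13) = 133*(-13) = -1729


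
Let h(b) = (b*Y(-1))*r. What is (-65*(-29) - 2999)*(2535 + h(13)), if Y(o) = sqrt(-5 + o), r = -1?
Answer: -2823990 + 14482*I*sqrt(6) ≈ -2.824e+6 + 35474.0*I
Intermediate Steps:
h(b) = -I*b*sqrt(6) (h(b) = (b*sqrt(-5 - 1))*(-1) = (b*sqrt(-6))*(-1) = (b*(I*sqrt(6)))*(-1) = (I*b*sqrt(6))*(-1) = -I*b*sqrt(6))
(-65*(-29) - 2999)*(2535 + h(13)) = (-65*(-29) - 2999)*(2535 - 1*I*13*sqrt(6)) = (1885 - 2999)*(2535 - 13*I*sqrt(6)) = -1114*(2535 - 13*I*sqrt(6)) = -2823990 + 14482*I*sqrt(6)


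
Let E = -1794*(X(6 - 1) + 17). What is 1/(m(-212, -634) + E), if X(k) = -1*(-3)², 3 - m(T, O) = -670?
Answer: -1/13679 ≈ -7.3105e-5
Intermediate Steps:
m(T, O) = 673 (m(T, O) = 3 - 1*(-670) = 3 + 670 = 673)
X(k) = -9 (X(k) = -1*9 = -9)
E = -14352 (E = -1794*(-9 + 17) = -1794*8 = -69*208 = -14352)
1/(m(-212, -634) + E) = 1/(673 - 14352) = 1/(-13679) = -1/13679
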